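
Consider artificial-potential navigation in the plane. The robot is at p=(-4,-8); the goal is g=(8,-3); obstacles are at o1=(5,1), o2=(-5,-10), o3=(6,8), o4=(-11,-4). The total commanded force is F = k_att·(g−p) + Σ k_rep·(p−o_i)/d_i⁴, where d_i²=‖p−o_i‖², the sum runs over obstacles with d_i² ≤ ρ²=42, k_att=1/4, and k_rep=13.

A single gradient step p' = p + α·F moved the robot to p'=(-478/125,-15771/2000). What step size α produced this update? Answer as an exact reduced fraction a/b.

F_att = 1/4·(g−p) = 1/4·(12,5) = (3.0000,1.2500)
o1: d²=162 > ρ²=42 → inactive
o2: d²=5 ≤ ρ²=42; F_rep = 13·(1,2)/5² = (0.5200,1.0400)
o3: d²=356 > ρ²=42 → inactive
o4: d²=65 > ρ²=42 → inactive
F = F_att + ΣF_rep = (3.5200,2.2900)
Δp = p'−p = (0.1760,0.1145); α = Δx/Fx = (22/125) / (88/25) = 1/20
check: Δy/Fy = (229/2000) / (229/100) = 1/20 ✓

α = 1/20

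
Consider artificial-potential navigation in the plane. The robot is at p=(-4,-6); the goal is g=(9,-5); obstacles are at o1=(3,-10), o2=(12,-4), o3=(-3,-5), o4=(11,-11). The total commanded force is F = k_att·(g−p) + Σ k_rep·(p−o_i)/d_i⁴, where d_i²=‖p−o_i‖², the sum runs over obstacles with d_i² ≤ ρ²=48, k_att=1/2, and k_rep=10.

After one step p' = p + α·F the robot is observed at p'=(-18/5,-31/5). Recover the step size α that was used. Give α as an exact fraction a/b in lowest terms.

F_att = 1/2·(g−p) = 1/2·(13,1) = (6.5000,0.5000)
o1: d²=65 > ρ²=48 → inactive
o2: d²=260 > ρ²=48 → inactive
o3: d²=2 ≤ ρ²=48; F_rep = 10·(-1,-1)/2² = (-2.5000,-2.5000)
o4: d²=250 > ρ²=48 → inactive
F = F_att + ΣF_rep = (4.0000,-2.0000)
Δp = p'−p = (0.4000,-0.2000); α = Δx/Fx = (2/5) / (4) = 1/10
check: Δy/Fy = (-1/5) / (-2) = 1/10 ✓

α = 1/10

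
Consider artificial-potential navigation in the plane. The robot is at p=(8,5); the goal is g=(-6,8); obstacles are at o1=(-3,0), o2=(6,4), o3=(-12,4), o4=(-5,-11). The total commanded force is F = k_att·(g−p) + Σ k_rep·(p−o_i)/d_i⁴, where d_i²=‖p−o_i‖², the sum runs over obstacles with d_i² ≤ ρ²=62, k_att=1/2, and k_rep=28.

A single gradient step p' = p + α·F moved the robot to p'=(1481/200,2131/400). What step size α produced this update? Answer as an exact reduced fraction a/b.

α = 1/8

F_att = 1/2·(g−p) = 1/2·(-14,3) = (-7.0000,1.5000)
o1: d²=146 > ρ²=62 → inactive
o2: d²=5 ≤ ρ²=62; F_rep = 28·(2,1)/5² = (2.2400,1.1200)
o3: d²=401 > ρ²=62 → inactive
o4: d²=425 > ρ²=62 → inactive
F = F_att + ΣF_rep = (-4.7600,2.6200)
Δp = p'−p = (-0.5950,0.3275); α = Δx/Fx = (-119/200) / (-119/25) = 1/8
check: Δy/Fy = (131/400) / (131/50) = 1/8 ✓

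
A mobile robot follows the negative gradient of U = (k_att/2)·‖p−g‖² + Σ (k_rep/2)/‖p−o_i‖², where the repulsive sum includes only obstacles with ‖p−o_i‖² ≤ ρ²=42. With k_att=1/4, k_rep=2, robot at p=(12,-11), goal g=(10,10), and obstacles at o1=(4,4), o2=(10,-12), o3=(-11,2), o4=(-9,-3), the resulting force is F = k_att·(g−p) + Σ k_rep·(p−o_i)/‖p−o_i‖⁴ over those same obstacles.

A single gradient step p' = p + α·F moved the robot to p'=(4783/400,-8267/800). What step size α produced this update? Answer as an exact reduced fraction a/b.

F_att = 1/4·(g−p) = 1/4·(-2,21) = (-0.5000,5.2500)
o1: d²=289 > ρ²=42 → inactive
o2: d²=5 ≤ ρ²=42; F_rep = 2·(2,1)/5² = (0.1600,0.0800)
o3: d²=698 > ρ²=42 → inactive
o4: d²=505 > ρ²=42 → inactive
F = F_att + ΣF_rep = (-0.3400,5.3300)
Δp = p'−p = (-0.0425,0.6663); α = Δx/Fx = (-17/400) / (-17/50) = 1/8
check: Δy/Fy = (533/800) / (533/100) = 1/8 ✓

α = 1/8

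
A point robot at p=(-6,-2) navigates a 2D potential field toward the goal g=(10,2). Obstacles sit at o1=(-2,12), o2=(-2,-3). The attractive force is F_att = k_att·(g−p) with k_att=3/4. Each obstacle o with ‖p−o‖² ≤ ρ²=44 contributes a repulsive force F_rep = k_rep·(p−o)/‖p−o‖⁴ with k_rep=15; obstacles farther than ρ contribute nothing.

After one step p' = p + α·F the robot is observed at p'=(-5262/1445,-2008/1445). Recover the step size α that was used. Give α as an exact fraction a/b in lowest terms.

F_att = 3/4·(g−p) = 3/4·(16,4) = (12.0000,3.0000)
o1: d²=212 > ρ²=44 → inactive
o2: d²=17 ≤ ρ²=44; F_rep = 15·(-4,1)/17² = (-0.2076,0.0519)
F = F_att + ΣF_rep = (11.7924,3.0519)
Δp = p'−p = (2.3585,0.6104); α = Δx/Fx = (3408/1445) / (3408/289) = 1/5
check: Δy/Fy = (882/1445) / (882/289) = 1/5 ✓

α = 1/5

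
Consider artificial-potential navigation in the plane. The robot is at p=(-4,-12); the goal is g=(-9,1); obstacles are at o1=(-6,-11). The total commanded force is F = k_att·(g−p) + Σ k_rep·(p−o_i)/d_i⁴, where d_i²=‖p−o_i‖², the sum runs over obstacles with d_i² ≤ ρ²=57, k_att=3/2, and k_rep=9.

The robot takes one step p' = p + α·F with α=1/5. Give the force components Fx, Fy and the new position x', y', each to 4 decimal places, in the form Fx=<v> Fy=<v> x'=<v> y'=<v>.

Fx=-6.7800 Fy=19.1400 x'=-5.3560 y'=-8.1720

F_att = 3/2·(g−p) = 3/2·(-5,13) = (-7.5000,19.5000)
o1: d²=5 ≤ ρ²=57; F_rep = 9·(2,-1)/5² = (0.7200,-0.3600)
F = F_att + ΣF_rep = (-6.7800,19.1400)
p' = p + 1/5·F = (-5.3560,-8.1720)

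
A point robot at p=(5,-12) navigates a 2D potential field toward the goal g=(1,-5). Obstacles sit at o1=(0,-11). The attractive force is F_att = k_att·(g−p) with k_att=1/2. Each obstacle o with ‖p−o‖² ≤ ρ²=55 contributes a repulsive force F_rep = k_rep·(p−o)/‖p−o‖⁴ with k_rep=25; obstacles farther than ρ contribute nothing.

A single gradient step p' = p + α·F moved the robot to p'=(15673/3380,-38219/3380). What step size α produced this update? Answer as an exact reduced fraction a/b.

α = 1/5

F_att = 1/2·(g−p) = 1/2·(-4,7) = (-2.0000,3.5000)
o1: d²=26 ≤ ρ²=55; F_rep = 25·(5,-1)/26² = (0.1849,-0.0370)
F = F_att + ΣF_rep = (-1.8151,3.4630)
Δp = p'−p = (-0.3630,0.6926); α = Δx/Fx = (-1227/3380) / (-1227/676) = 1/5
check: Δy/Fy = (2341/3380) / (2341/676) = 1/5 ✓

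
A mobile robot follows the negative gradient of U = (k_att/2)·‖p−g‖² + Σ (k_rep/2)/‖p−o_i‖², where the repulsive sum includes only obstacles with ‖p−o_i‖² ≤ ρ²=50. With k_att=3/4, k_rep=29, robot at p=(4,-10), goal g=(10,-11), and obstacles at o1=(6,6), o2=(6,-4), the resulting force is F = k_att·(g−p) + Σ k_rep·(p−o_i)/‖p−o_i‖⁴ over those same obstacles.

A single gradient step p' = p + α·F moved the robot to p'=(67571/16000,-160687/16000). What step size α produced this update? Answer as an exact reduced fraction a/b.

F_att = 3/4·(g−p) = 3/4·(6,-1) = (4.5000,-0.7500)
o1: d²=260 > ρ²=50 → inactive
o2: d²=40 ≤ ρ²=50; F_rep = 29·(-2,-6)/40² = (-0.0362,-0.1087)
F = F_att + ΣF_rep = (4.4638,-0.8588)
Δp = p'−p = (0.2232,-0.0429); α = Δx/Fx = (3571/16000) / (3571/800) = 1/20
check: Δy/Fy = (-687/16000) / (-687/800) = 1/20 ✓

α = 1/20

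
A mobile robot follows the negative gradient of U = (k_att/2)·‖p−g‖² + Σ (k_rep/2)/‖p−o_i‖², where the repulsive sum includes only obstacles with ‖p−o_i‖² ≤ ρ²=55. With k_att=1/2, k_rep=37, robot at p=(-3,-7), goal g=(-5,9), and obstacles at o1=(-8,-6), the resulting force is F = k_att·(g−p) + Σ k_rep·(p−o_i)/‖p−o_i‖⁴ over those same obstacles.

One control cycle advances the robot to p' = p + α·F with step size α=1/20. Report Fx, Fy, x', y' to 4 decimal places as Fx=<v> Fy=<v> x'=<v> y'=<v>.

F_att = 1/2·(g−p) = 1/2·(-2,16) = (-1.0000,8.0000)
o1: d²=26 ≤ ρ²=55; F_rep = 37·(5,-1)/26² = (0.2737,-0.0547)
F = F_att + ΣF_rep = (-0.7263,7.9453)
p' = p + 1/20·F = (-3.0363,-6.6027)

Fx=-0.7263 Fy=7.9453 x'=-3.0363 y'=-6.6027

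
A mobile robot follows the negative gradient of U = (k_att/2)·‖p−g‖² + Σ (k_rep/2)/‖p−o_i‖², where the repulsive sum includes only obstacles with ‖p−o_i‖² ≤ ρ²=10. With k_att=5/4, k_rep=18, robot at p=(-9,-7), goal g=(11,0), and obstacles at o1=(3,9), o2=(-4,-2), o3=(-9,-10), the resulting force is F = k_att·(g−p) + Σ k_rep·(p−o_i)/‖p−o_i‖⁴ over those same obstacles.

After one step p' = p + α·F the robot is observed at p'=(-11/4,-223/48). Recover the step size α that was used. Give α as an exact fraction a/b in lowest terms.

α = 1/4

F_att = 5/4·(g−p) = 5/4·(20,7) = (25.0000,8.7500)
o1: d²=400 > ρ²=10 → inactive
o2: d²=50 > ρ²=10 → inactive
o3: d²=9 ≤ ρ²=10; F_rep = 18·(0,3)/9² = (0.0000,0.6667)
F = F_att + ΣF_rep = (25.0000,9.4167)
Δp = p'−p = (6.2500,2.3542); α = Δx/Fx = (25/4) / (25) = 1/4
check: Δy/Fy = (113/48) / (113/12) = 1/4 ✓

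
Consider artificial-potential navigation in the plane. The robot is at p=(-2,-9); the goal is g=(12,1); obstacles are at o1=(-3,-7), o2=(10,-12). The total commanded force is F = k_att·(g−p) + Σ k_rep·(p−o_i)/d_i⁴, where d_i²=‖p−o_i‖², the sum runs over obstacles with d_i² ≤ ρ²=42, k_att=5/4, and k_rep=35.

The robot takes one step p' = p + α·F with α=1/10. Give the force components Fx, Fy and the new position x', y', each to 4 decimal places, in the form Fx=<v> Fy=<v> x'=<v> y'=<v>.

F_att = 5/4·(g−p) = 5/4·(14,10) = (17.5000,12.5000)
o1: d²=5 ≤ ρ²=42; F_rep = 35·(1,-2)/5² = (1.4000,-2.8000)
o2: d²=153 > ρ²=42 → inactive
F = F_att + ΣF_rep = (18.9000,9.7000)
p' = p + 1/10·F = (-0.1100,-8.0300)

Fx=18.9000 Fy=9.7000 x'=-0.1100 y'=-8.0300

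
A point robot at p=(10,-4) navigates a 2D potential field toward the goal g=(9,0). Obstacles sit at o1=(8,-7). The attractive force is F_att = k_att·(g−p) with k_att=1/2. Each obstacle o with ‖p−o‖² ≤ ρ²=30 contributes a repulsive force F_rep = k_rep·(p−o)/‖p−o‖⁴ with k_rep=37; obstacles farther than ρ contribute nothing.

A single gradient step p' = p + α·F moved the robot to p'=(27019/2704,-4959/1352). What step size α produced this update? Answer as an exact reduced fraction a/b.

α = 1/8

F_att = 1/2·(g−p) = 1/2·(-1,4) = (-0.5000,2.0000)
o1: d²=13 ≤ ρ²=30; F_rep = 37·(2,3)/13² = (0.4379,0.6568)
F = F_att + ΣF_rep = (-0.0621,2.6568)
Δp = p'−p = (-0.0078,0.3321); α = Δx/Fx = (-21/2704) / (-21/338) = 1/8
check: Δy/Fy = (449/1352) / (449/169) = 1/8 ✓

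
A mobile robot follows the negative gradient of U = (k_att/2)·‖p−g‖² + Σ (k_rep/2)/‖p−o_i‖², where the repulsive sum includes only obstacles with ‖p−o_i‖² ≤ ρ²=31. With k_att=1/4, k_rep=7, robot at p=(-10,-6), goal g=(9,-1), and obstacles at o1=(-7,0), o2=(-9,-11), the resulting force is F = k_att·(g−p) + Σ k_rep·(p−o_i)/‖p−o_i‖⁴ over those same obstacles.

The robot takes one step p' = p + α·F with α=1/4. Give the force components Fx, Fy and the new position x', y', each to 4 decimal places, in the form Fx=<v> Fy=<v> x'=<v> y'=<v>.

Fx=4.7396 Fy=1.3018 x'=-8.8151 y'=-5.6746

F_att = 1/4·(g−p) = 1/4·(19,5) = (4.7500,1.2500)
o1: d²=45 > ρ²=31 → inactive
o2: d²=26 ≤ ρ²=31; F_rep = 7·(-1,5)/26² = (-0.0104,0.0518)
F = F_att + ΣF_rep = (4.7396,1.3018)
p' = p + 1/4·F = (-8.8151,-5.6746)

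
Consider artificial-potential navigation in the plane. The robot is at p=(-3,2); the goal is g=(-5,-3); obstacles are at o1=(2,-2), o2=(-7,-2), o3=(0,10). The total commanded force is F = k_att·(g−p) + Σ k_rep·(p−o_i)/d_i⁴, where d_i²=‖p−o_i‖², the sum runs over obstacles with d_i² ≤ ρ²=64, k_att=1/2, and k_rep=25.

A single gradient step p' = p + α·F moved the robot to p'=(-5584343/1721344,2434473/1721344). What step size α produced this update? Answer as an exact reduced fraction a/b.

F_att = 1/2·(g−p) = 1/2·(-2,-5) = (-1.0000,-2.5000)
o1: d²=41 ≤ ρ²=64; F_rep = 25·(-5,4)/41² = (-0.0744,0.0595)
o2: d²=32 ≤ ρ²=64; F_rep = 25·(4,4)/32² = (0.0977,0.0977)
o3: d²=73 > ρ²=64 → inactive
F = F_att + ΣF_rep = (-0.9767,-2.3429)
Δp = p'−p = (-0.2442,-0.5857); α = Δx/Fx = (-420311/1721344) / (-420311/430336) = 1/4
check: Δy/Fy = (-1008215/1721344) / (-1008215/430336) = 1/4 ✓

α = 1/4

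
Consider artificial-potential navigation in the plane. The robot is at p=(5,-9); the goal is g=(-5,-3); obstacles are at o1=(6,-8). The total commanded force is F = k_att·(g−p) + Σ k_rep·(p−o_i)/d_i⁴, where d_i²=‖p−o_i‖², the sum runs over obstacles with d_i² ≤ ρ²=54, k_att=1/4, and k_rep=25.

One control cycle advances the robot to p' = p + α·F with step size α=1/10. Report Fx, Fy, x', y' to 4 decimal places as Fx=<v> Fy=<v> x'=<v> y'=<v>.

Fx=-8.7500 Fy=-4.7500 x'=4.1250 y'=-9.4750

F_att = 1/4·(g−p) = 1/4·(-10,6) = (-2.5000,1.5000)
o1: d²=2 ≤ ρ²=54; F_rep = 25·(-1,-1)/2² = (-6.2500,-6.2500)
F = F_att + ΣF_rep = (-8.7500,-4.7500)
p' = p + 1/10·F = (4.1250,-9.4750)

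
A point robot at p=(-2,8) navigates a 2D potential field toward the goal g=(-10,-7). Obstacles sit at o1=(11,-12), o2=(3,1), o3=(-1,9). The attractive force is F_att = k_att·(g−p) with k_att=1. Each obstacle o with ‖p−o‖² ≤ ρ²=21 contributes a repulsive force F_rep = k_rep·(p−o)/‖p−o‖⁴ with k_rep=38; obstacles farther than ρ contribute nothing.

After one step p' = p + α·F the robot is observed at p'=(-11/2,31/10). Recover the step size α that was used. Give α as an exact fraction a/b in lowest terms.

F_att = 1·(g−p) = 1·(-8,-15) = (-8.0000,-15.0000)
o1: d²=569 > ρ²=21 → inactive
o2: d²=74 > ρ²=21 → inactive
o3: d²=2 ≤ ρ²=21; F_rep = 38·(-1,-1)/2² = (-9.5000,-9.5000)
F = F_att + ΣF_rep = (-17.5000,-24.5000)
Δp = p'−p = (-3.5000,-4.9000); α = Δx/Fx = (-7/2) / (-35/2) = 1/5
check: Δy/Fy = (-49/10) / (-49/2) = 1/5 ✓

α = 1/5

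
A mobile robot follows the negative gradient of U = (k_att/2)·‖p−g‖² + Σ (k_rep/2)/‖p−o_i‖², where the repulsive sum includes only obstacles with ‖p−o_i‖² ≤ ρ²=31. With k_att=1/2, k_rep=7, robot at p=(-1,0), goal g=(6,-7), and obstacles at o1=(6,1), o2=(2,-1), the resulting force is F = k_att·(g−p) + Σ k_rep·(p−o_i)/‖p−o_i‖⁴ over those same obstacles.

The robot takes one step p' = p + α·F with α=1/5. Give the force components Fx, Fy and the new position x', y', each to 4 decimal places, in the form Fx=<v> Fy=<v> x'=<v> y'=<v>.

F_att = 1/2·(g−p) = 1/2·(7,-7) = (3.5000,-3.5000)
o1: d²=50 > ρ²=31 → inactive
o2: d²=10 ≤ ρ²=31; F_rep = 7·(-3,1)/10² = (-0.2100,0.0700)
F = F_att + ΣF_rep = (3.2900,-3.4300)
p' = p + 1/5·F = (-0.3420,-0.6860)

Fx=3.2900 Fy=-3.4300 x'=-0.3420 y'=-0.6860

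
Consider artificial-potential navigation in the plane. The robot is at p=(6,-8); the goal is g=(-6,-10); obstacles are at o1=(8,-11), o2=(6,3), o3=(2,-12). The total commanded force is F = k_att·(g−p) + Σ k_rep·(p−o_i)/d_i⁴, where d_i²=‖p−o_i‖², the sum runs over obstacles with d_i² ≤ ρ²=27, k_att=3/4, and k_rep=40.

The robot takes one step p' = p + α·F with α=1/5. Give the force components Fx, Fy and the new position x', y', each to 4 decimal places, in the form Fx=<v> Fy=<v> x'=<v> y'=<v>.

F_att = 3/4·(g−p) = 3/4·(-12,-2) = (-9.0000,-1.5000)
o1: d²=13 ≤ ρ²=27; F_rep = 40·(-2,3)/13² = (-0.4734,0.7101)
o2: d²=121 > ρ²=27 → inactive
o3: d²=32 > ρ²=27 → inactive
F = F_att + ΣF_rep = (-9.4734,-0.7899)
p' = p + 1/5·F = (4.1053,-8.1580)

Fx=-9.4734 Fy=-0.7899 x'=4.1053 y'=-8.1580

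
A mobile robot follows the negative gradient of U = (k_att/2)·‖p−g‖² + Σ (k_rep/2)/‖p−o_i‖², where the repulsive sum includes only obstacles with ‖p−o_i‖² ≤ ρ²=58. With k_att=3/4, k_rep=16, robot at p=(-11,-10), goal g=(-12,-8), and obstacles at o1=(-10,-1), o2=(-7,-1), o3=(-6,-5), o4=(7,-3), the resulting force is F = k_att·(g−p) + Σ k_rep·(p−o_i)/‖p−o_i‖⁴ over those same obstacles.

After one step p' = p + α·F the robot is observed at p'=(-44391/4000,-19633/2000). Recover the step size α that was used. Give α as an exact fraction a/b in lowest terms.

α = 1/8

F_att = 3/4·(g−p) = 3/4·(-1,2) = (-0.7500,1.5000)
o1: d²=82 > ρ²=58 → inactive
o2: d²=97 > ρ²=58 → inactive
o3: d²=50 ≤ ρ²=58; F_rep = 16·(-5,-5)/50² = (-0.0320,-0.0320)
o4: d²=373 > ρ²=58 → inactive
F = F_att + ΣF_rep = (-0.7820,1.4680)
Δp = p'−p = (-0.0978,0.1835); α = Δx/Fx = (-391/4000) / (-391/500) = 1/8
check: Δy/Fy = (367/2000) / (367/250) = 1/8 ✓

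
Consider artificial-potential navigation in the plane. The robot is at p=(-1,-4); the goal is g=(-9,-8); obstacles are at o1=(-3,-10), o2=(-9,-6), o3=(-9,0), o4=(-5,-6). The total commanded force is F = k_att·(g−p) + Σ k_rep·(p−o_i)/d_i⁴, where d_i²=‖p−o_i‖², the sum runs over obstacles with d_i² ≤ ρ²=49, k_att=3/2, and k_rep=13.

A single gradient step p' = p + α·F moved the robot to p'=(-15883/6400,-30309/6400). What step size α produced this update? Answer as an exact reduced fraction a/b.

F_att = 3/2·(g−p) = 3/2·(-8,-4) = (-12.0000,-6.0000)
o1: d²=40 ≤ ρ²=49; F_rep = 13·(2,6)/40² = (0.0163,0.0488)
o2: d²=68 > ρ²=49 → inactive
o3: d²=80 > ρ²=49 → inactive
o4: d²=20 ≤ ρ²=49; F_rep = 13·(4,2)/20² = (0.1300,0.0650)
F = F_att + ΣF_rep = (-11.8537,-5.8863)
Δp = p'−p = (-1.4817,-0.7358); α = Δx/Fx = (-9483/6400) / (-9483/800) = 1/8
check: Δy/Fy = (-4709/6400) / (-4709/800) = 1/8 ✓

α = 1/8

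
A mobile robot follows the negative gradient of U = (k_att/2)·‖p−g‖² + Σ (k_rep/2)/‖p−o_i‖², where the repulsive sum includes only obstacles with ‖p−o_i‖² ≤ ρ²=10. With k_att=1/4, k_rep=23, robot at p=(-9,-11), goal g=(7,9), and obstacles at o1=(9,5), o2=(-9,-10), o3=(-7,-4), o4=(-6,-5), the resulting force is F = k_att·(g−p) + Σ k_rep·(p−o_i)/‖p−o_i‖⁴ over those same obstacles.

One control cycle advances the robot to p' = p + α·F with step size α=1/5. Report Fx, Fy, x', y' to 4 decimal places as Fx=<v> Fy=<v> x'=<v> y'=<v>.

F_att = 1/4·(g−p) = 1/4·(16,20) = (4.0000,5.0000)
o1: d²=580 > ρ²=10 → inactive
o2: d²=1 ≤ ρ²=10; F_rep = 23·(0,-1)/1² = (0.0000,-23.0000)
o3: d²=53 > ρ²=10 → inactive
o4: d²=45 > ρ²=10 → inactive
F = F_att + ΣF_rep = (4.0000,-18.0000)
p' = p + 1/5·F = (-8.2000,-14.6000)

Fx=4.0000 Fy=-18.0000 x'=-8.2000 y'=-14.6000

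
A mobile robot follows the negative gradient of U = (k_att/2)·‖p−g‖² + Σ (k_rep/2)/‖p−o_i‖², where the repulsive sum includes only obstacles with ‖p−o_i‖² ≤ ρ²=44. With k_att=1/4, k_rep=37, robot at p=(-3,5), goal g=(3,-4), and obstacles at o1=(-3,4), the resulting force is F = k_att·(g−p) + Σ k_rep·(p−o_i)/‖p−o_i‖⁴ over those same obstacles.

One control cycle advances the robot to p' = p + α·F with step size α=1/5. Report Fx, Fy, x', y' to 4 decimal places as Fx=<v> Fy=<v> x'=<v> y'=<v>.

F_att = 1/4·(g−p) = 1/4·(6,-9) = (1.5000,-2.2500)
o1: d²=1 ≤ ρ²=44; F_rep = 37·(0,1)/1² = (0.0000,37.0000)
F = F_att + ΣF_rep = (1.5000,34.7500)
p' = p + 1/5·F = (-2.7000,11.9500)

Fx=1.5000 Fy=34.7500 x'=-2.7000 y'=11.9500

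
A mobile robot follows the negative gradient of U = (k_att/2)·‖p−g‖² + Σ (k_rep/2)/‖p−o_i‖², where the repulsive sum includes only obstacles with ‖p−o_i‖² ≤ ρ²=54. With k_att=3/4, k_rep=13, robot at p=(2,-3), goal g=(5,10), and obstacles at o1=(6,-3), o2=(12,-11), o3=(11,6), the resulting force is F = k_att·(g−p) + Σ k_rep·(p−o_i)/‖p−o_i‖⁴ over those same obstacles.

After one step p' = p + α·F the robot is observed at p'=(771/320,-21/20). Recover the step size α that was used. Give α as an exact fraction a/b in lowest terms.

F_att = 3/4·(g−p) = 3/4·(3,13) = (2.2500,9.7500)
o1: d²=16 ≤ ρ²=54; F_rep = 13·(-4,0)/16² = (-0.2031,0.0000)
o2: d²=164 > ρ²=54 → inactive
o3: d²=162 > ρ²=54 → inactive
F = F_att + ΣF_rep = (2.0469,9.7500)
Δp = p'−p = (0.4094,1.9500); α = Δx/Fx = (131/320) / (131/64) = 1/5
check: Δy/Fy = (39/20) / (39/4) = 1/5 ✓

α = 1/5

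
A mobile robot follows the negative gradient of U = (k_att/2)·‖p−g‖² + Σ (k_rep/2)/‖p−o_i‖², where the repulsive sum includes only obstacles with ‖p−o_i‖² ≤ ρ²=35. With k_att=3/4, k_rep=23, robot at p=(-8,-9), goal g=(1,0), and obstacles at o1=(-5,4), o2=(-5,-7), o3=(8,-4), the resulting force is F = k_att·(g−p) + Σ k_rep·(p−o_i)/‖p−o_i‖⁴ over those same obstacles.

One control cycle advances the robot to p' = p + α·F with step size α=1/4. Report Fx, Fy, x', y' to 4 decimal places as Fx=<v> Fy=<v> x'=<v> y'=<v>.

Fx=6.3417 Fy=6.4778 x'=-6.4146 y'=-7.3805

F_att = 3/4·(g−p) = 3/4·(9,9) = (6.7500,6.7500)
o1: d²=178 > ρ²=35 → inactive
o2: d²=13 ≤ ρ²=35; F_rep = 23·(-3,-2)/13² = (-0.4083,-0.2722)
o3: d²=281 > ρ²=35 → inactive
F = F_att + ΣF_rep = (6.3417,6.4778)
p' = p + 1/4·F = (-6.4146,-7.3805)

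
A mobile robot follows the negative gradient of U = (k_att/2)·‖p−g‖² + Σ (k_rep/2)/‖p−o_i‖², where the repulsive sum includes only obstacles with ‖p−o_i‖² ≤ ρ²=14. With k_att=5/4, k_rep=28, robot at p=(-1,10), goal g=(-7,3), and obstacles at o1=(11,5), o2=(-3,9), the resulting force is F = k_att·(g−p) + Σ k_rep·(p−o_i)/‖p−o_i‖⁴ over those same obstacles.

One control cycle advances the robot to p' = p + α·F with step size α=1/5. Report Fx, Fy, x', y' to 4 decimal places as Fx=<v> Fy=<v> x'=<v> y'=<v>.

Fx=-5.2600 Fy=-7.6300 x'=-2.0520 y'=8.4740

F_att = 5/4·(g−p) = 5/4·(-6,-7) = (-7.5000,-8.7500)
o1: d²=169 > ρ²=14 → inactive
o2: d²=5 ≤ ρ²=14; F_rep = 28·(2,1)/5² = (2.2400,1.1200)
F = F_att + ΣF_rep = (-5.2600,-7.6300)
p' = p + 1/5·F = (-2.0520,8.4740)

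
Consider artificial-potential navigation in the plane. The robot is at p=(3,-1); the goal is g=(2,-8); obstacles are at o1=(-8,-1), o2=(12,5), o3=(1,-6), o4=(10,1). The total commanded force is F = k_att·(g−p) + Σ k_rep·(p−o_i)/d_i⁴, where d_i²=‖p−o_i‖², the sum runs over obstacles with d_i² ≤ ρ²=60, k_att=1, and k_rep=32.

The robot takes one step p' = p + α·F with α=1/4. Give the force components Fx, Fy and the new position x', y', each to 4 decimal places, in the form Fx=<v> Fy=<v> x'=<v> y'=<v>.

Fx=-1.0036 Fy=-6.8325 x'=2.7491 y'=-2.7081

F_att = 1·(g−p) = 1·(-1,-7) = (-1.0000,-7.0000)
o1: d²=121 > ρ²=60 → inactive
o2: d²=117 > ρ²=60 → inactive
o3: d²=29 ≤ ρ²=60; F_rep = 32·(2,5)/29² = (0.0761,0.1902)
o4: d²=53 ≤ ρ²=60; F_rep = 32·(-7,-2)/53² = (-0.0797,-0.0228)
F = F_att + ΣF_rep = (-1.0036,-6.8325)
p' = p + 1/4·F = (2.7491,-2.7081)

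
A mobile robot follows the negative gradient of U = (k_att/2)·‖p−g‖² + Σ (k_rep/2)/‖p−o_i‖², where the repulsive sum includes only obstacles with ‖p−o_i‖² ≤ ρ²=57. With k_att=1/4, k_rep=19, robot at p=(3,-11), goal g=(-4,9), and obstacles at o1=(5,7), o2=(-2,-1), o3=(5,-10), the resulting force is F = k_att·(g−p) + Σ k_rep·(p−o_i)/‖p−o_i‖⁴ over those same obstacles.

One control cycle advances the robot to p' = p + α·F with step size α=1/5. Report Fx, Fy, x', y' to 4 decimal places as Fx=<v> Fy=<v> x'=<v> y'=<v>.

F_att = 1/4·(g−p) = 1/4·(-7,20) = (-1.7500,5.0000)
o1: d²=328 > ρ²=57 → inactive
o2: d²=125 > ρ²=57 → inactive
o3: d²=5 ≤ ρ²=57; F_rep = 19·(-2,-1)/5² = (-1.5200,-0.7600)
F = F_att + ΣF_rep = (-3.2700,4.2400)
p' = p + 1/5·F = (2.3460,-10.1520)

Fx=-3.2700 Fy=4.2400 x'=2.3460 y'=-10.1520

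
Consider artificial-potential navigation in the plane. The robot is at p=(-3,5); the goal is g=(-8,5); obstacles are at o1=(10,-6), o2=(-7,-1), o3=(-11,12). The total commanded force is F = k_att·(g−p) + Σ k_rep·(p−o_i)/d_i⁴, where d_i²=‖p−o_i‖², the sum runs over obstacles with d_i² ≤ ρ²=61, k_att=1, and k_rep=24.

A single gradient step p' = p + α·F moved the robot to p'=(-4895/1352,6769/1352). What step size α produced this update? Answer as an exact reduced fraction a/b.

α = 1/8

F_att = 1·(g−p) = 1·(-5,0) = (-5.0000,0.0000)
o1: d²=290 > ρ²=61 → inactive
o2: d²=52 ≤ ρ²=61; F_rep = 24·(4,6)/52² = (0.0355,0.0533)
o3: d²=113 > ρ²=61 → inactive
F = F_att + ΣF_rep = (-4.9645,0.0533)
Δp = p'−p = (-0.6206,0.0067); α = Δx/Fx = (-839/1352) / (-839/169) = 1/8
check: Δy/Fy = (9/1352) / (9/169) = 1/8 ✓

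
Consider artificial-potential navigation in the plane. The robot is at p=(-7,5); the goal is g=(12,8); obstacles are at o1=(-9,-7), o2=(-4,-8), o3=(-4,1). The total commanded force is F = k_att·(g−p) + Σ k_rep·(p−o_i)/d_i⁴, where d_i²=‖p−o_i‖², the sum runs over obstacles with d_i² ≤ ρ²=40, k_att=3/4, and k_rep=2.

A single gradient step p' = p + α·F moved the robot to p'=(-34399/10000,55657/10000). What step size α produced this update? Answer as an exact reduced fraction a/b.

α = 1/4

F_att = 3/4·(g−p) = 3/4·(19,3) = (14.2500,2.2500)
o1: d²=148 > ρ²=40 → inactive
o2: d²=178 > ρ²=40 → inactive
o3: d²=25 ≤ ρ²=40; F_rep = 2·(-3,4)/25² = (-0.0096,0.0128)
F = F_att + ΣF_rep = (14.2404,2.2628)
Δp = p'−p = (3.5601,0.5657); α = Δx/Fx = (35601/10000) / (35601/2500) = 1/4
check: Δy/Fy = (5657/10000) / (5657/2500) = 1/4 ✓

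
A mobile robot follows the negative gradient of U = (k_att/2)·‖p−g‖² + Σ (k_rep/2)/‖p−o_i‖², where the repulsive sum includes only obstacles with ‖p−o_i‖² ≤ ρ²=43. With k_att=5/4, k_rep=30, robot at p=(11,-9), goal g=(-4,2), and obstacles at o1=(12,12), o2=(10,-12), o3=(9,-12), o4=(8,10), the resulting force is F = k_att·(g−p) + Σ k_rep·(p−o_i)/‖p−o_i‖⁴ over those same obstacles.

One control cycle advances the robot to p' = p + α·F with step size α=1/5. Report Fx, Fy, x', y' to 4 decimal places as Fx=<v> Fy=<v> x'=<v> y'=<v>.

F_att = 5/4·(g−p) = 5/4·(-15,11) = (-18.7500,13.7500)
o1: d²=442 > ρ²=43 → inactive
o2: d²=10 ≤ ρ²=43; F_rep = 30·(1,3)/10² = (0.3000,0.9000)
o3: d²=13 ≤ ρ²=43; F_rep = 30·(2,3)/13² = (0.3550,0.5325)
o4: d²=370 > ρ²=43 → inactive
F = F_att + ΣF_rep = (-18.0950,15.1825)
p' = p + 1/5·F = (7.3810,-5.9635)

Fx=-18.0950 Fy=15.1825 x'=7.3810 y'=-5.9635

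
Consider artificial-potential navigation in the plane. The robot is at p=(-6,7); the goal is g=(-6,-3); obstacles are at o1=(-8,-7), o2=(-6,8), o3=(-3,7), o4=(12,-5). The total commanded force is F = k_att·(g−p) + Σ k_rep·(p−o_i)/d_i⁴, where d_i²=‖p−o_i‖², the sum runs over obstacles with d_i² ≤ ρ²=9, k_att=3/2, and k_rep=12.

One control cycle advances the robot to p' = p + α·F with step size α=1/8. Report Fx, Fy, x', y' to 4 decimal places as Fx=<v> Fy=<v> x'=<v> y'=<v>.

Fx=-0.4444 Fy=-27.0000 x'=-6.0556 y'=3.6250

F_att = 3/2·(g−p) = 3/2·(0,-10) = (0.0000,-15.0000)
o1: d²=200 > ρ²=9 → inactive
o2: d²=1 ≤ ρ²=9; F_rep = 12·(0,-1)/1² = (0.0000,-12.0000)
o3: d²=9 ≤ ρ²=9; F_rep = 12·(-3,0)/9² = (-0.4444,0.0000)
o4: d²=468 > ρ²=9 → inactive
F = F_att + ΣF_rep = (-0.4444,-27.0000)
p' = p + 1/8·F = (-6.0556,3.6250)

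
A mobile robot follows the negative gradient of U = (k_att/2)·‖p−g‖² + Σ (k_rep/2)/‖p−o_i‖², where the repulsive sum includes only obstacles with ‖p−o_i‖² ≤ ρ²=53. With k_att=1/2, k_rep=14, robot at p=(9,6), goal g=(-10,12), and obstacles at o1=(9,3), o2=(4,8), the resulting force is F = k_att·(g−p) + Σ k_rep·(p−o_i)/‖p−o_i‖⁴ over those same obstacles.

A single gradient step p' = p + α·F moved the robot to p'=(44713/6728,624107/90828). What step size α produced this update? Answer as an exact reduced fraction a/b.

F_att = 1/2·(g−p) = 1/2·(-19,6) = (-9.5000,3.0000)
o1: d²=9 ≤ ρ²=53; F_rep = 14·(0,3)/9² = (0.0000,0.5185)
o2: d²=29 ≤ ρ²=53; F_rep = 14·(5,-2)/29² = (0.0832,-0.0333)
F = F_att + ΣF_rep = (-9.4168,3.4852)
Δp = p'−p = (-2.3542,0.8713); α = Δx/Fx = (-15839/6728) / (-15839/1682) = 1/4
check: Δy/Fy = (79139/90828) / (79139/22707) = 1/4 ✓

α = 1/4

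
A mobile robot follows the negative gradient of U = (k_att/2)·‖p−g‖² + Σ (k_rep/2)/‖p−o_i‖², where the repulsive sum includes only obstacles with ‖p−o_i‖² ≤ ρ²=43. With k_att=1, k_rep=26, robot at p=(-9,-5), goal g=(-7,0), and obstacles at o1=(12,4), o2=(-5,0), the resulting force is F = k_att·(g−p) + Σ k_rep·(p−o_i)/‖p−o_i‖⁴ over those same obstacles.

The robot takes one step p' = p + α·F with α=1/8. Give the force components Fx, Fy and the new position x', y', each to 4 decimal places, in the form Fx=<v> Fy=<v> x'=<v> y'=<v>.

Fx=1.9381 Fy=4.9227 x'=-8.7577 y'=-4.3847

F_att = 1·(g−p) = 1·(2,5) = (2.0000,5.0000)
o1: d²=522 > ρ²=43 → inactive
o2: d²=41 ≤ ρ²=43; F_rep = 26·(-4,-5)/41² = (-0.0619,-0.0773)
F = F_att + ΣF_rep = (1.9381,4.9227)
p' = p + 1/8·F = (-8.7577,-4.3847)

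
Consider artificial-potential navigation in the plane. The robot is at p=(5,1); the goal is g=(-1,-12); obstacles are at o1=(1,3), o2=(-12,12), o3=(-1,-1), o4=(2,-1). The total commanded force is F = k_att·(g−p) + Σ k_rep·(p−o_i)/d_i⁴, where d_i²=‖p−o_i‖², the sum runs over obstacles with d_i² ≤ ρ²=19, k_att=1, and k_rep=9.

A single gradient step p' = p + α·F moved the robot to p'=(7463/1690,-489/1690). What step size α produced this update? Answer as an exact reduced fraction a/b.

F_att = 1·(g−p) = 1·(-6,-13) = (-6.0000,-13.0000)
o1: d²=20 > ρ²=19 → inactive
o2: d²=410 > ρ²=19 → inactive
o3: d²=40 > ρ²=19 → inactive
o4: d²=13 ≤ ρ²=19; F_rep = 9·(3,2)/13² = (0.1598,0.1065)
F = F_att + ΣF_rep = (-5.8402,-12.8935)
Δp = p'−p = (-0.5840,-1.2893); α = Δx/Fx = (-987/1690) / (-987/169) = 1/10
check: Δy/Fy = (-2179/1690) / (-2179/169) = 1/10 ✓

α = 1/10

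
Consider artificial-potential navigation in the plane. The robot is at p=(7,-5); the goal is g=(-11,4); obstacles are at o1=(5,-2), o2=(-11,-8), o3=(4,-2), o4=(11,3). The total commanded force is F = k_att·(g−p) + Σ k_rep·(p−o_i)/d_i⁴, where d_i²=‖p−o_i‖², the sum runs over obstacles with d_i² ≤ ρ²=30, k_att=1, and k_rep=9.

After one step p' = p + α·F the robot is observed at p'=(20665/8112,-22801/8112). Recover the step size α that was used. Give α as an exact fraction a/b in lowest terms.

α = 1/4

F_att = 1·(g−p) = 1·(-18,9) = (-18.0000,9.0000)
o1: d²=13 ≤ ρ²=30; F_rep = 9·(2,-3)/13² = (0.1065,-0.1598)
o2: d²=333 > ρ²=30 → inactive
o3: d²=18 ≤ ρ²=30; F_rep = 9·(3,-3)/18² = (0.0833,-0.0833)
o4: d²=80 > ρ²=30 → inactive
F = F_att + ΣF_rep = (-17.8102,8.7569)
Δp = p'−p = (-4.4525,2.1892); α = Δx/Fx = (-36119/8112) / (-36119/2028) = 1/4
check: Δy/Fy = (17759/8112) / (17759/2028) = 1/4 ✓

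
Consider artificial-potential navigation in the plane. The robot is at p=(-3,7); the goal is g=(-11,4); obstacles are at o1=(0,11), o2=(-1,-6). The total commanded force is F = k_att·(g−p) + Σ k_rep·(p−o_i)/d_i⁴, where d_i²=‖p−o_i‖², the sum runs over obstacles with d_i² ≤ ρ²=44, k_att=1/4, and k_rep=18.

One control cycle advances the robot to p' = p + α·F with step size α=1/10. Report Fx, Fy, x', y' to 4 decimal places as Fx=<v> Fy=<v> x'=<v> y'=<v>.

F_att = 1/4·(g−p) = 1/4·(-8,-3) = (-2.0000,-0.7500)
o1: d²=25 ≤ ρ²=44; F_rep = 18·(-3,-4)/25² = (-0.0864,-0.1152)
o2: d²=173 > ρ²=44 → inactive
F = F_att + ΣF_rep = (-2.0864,-0.8652)
p' = p + 1/10·F = (-3.2086,6.9135)

Fx=-2.0864 Fy=-0.8652 x'=-3.2086 y'=6.9135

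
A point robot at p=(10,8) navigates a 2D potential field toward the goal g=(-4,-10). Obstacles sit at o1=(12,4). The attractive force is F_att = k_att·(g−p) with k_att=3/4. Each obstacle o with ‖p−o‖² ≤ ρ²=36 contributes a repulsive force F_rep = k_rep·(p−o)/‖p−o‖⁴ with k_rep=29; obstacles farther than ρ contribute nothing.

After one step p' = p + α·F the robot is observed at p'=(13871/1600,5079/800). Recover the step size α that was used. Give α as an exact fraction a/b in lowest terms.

F_att = 3/4·(g−p) = 3/4·(-14,-18) = (-10.5000,-13.5000)
o1: d²=20 ≤ ρ²=36; F_rep = 29·(-2,4)/20² = (-0.1450,0.2900)
F = F_att + ΣF_rep = (-10.6450,-13.2100)
Δp = p'−p = (-1.3306,-1.6513); α = Δx/Fx = (-2129/1600) / (-2129/200) = 1/8
check: Δy/Fy = (-1321/800) / (-1321/100) = 1/8 ✓

α = 1/8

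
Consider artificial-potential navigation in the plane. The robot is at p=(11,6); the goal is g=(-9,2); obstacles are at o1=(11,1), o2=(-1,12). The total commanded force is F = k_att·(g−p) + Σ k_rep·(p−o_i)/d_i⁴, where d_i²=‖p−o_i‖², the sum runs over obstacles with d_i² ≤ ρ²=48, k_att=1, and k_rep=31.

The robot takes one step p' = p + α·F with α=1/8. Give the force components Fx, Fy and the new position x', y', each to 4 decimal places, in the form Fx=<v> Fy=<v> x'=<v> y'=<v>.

F_att = 1·(g−p) = 1·(-20,-4) = (-20.0000,-4.0000)
o1: d²=25 ≤ ρ²=48; F_rep = 31·(0,5)/25² = (0.0000,0.2480)
o2: d²=180 > ρ²=48 → inactive
F = F_att + ΣF_rep = (-20.0000,-3.7520)
p' = p + 1/8·F = (8.5000,5.5310)

Fx=-20.0000 Fy=-3.7520 x'=8.5000 y'=5.5310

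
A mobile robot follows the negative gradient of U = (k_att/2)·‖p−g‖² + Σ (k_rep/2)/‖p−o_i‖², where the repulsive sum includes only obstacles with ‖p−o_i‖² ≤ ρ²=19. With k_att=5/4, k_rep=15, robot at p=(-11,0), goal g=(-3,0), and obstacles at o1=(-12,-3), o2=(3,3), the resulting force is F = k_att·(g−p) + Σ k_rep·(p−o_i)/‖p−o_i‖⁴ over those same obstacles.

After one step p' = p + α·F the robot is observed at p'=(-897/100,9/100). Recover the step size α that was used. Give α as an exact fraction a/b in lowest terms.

α = 1/5

F_att = 5/4·(g−p) = 5/4·(8,0) = (10.0000,0.0000)
o1: d²=10 ≤ ρ²=19; F_rep = 15·(1,3)/10² = (0.1500,0.4500)
o2: d²=205 > ρ²=19 → inactive
F = F_att + ΣF_rep = (10.1500,0.4500)
Δp = p'−p = (2.0300,0.0900); α = Δx/Fx = (203/100) / (203/20) = 1/5
check: Δy/Fy = (9/100) / (9/20) = 1/5 ✓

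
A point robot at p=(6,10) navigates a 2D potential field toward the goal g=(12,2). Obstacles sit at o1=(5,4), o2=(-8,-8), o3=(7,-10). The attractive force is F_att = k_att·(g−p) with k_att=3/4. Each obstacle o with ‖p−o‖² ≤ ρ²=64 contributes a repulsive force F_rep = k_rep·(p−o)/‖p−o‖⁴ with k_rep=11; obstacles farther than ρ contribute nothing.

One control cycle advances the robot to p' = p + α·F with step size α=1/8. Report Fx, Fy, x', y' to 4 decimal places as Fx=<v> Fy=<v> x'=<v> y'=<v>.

F_att = 3/4·(g−p) = 3/4·(6,-8) = (4.5000,-6.0000)
o1: d²=37 ≤ ρ²=64; F_rep = 11·(1,6)/37² = (0.0080,0.0482)
o2: d²=520 > ρ²=64 → inactive
o3: d²=401 > ρ²=64 → inactive
F = F_att + ΣF_rep = (4.5080,-5.9518)
p' = p + 1/8·F = (6.5635,9.2560)

Fx=4.5080 Fy=-5.9518 x'=6.5635 y'=9.2560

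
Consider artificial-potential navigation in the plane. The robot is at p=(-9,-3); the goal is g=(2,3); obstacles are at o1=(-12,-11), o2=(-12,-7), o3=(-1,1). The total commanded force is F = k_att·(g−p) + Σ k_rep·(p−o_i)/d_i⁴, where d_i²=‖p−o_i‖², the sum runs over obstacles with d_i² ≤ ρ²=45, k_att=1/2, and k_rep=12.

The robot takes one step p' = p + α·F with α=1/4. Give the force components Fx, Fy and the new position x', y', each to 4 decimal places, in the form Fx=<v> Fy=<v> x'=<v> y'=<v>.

F_att = 1/2·(g−p) = 1/2·(11,6) = (5.5000,3.0000)
o1: d²=73 > ρ²=45 → inactive
o2: d²=25 ≤ ρ²=45; F_rep = 12·(3,4)/25² = (0.0576,0.0768)
o3: d²=80 > ρ²=45 → inactive
F = F_att + ΣF_rep = (5.5576,3.0768)
p' = p + 1/4·F = (-7.6106,-2.2308)

Fx=5.5576 Fy=3.0768 x'=-7.6106 y'=-2.2308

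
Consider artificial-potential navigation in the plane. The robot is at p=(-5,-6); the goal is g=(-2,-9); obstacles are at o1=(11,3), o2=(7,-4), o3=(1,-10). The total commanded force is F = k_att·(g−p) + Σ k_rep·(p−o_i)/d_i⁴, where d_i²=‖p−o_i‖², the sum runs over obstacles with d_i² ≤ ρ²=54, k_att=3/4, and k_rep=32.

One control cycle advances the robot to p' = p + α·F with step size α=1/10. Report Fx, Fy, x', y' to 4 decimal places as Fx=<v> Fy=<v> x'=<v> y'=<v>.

F_att = 3/4·(g−p) = 3/4·(3,-3) = (2.2500,-2.2500)
o1: d²=337 > ρ²=54 → inactive
o2: d²=148 > ρ²=54 → inactive
o3: d²=52 ≤ ρ²=54; F_rep = 32·(-6,4)/52² = (-0.0710,0.0473)
F = F_att + ΣF_rep = (2.1790,-2.2027)
p' = p + 1/10·F = (-4.7821,-6.2203)

Fx=2.1790 Fy=-2.2027 x'=-4.7821 y'=-6.2203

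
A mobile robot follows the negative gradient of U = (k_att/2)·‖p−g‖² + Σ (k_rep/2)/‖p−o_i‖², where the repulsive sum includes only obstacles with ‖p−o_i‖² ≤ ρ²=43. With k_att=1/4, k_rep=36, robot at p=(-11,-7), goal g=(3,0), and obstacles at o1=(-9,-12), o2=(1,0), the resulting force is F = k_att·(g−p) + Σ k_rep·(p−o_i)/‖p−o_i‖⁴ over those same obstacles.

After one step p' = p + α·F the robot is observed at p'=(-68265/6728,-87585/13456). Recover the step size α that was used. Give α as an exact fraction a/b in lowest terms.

α = 1/4

F_att = 1/4·(g−p) = 1/4·(14,7) = (3.5000,1.7500)
o1: d²=29 ≤ ρ²=43; F_rep = 36·(-2,5)/29² = (-0.0856,0.2140)
o2: d²=193 > ρ²=43 → inactive
F = F_att + ΣF_rep = (3.4144,1.9640)
Δp = p'−p = (0.8536,0.4910); α = Δx/Fx = (5743/6728) / (5743/1682) = 1/4
check: Δy/Fy = (6607/13456) / (6607/3364) = 1/4 ✓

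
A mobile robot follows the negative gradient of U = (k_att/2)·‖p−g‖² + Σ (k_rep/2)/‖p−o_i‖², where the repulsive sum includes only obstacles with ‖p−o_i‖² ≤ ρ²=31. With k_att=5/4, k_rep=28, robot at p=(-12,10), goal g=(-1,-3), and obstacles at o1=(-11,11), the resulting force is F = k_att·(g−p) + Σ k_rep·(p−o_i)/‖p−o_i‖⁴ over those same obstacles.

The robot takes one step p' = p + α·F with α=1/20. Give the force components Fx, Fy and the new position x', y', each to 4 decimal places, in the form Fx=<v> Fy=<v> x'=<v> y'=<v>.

F_att = 5/4·(g−p) = 5/4·(11,-13) = (13.7500,-16.2500)
o1: d²=2 ≤ ρ²=31; F_rep = 28·(-1,-1)/2² = (-7.0000,-7.0000)
F = F_att + ΣF_rep = (6.7500,-23.2500)
p' = p + 1/20·F = (-11.6625,8.8375)

Fx=6.7500 Fy=-23.2500 x'=-11.6625 y'=8.8375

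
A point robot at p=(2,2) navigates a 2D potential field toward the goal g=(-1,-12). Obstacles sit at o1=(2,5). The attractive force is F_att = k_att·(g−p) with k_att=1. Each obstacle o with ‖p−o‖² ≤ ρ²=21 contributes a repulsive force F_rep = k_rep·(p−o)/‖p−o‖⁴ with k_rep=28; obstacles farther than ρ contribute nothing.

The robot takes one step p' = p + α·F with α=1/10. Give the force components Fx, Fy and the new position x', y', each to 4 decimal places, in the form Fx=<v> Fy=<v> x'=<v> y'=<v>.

F_att = 1·(g−p) = 1·(-3,-14) = (-3.0000,-14.0000)
o1: d²=9 ≤ ρ²=21; F_rep = 28·(0,-3)/9² = (0.0000,-1.0370)
F = F_att + ΣF_rep = (-3.0000,-15.0370)
p' = p + 1/10·F = (1.7000,0.4963)

Fx=-3.0000 Fy=-15.0370 x'=1.7000 y'=0.4963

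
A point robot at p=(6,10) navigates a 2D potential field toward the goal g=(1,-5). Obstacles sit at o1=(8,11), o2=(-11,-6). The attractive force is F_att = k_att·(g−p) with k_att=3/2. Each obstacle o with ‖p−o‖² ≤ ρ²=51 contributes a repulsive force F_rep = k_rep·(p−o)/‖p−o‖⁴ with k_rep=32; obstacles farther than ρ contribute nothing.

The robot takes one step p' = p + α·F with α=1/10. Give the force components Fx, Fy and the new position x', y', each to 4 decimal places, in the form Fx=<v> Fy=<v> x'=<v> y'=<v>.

Fx=-10.0600 Fy=-23.7800 x'=4.9940 y'=7.6220

F_att = 3/2·(g−p) = 3/2·(-5,-15) = (-7.5000,-22.5000)
o1: d²=5 ≤ ρ²=51; F_rep = 32·(-2,-1)/5² = (-2.5600,-1.2800)
o2: d²=545 > ρ²=51 → inactive
F = F_att + ΣF_rep = (-10.0600,-23.7800)
p' = p + 1/10·F = (4.9940,7.6220)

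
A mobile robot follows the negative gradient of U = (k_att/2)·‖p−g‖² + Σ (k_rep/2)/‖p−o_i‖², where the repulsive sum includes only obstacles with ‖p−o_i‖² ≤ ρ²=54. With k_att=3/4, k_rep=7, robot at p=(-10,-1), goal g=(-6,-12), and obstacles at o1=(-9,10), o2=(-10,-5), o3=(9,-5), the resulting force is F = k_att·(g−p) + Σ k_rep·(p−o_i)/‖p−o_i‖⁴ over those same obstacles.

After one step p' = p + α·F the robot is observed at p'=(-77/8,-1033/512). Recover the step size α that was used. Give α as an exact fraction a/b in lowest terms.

α = 1/8

F_att = 3/4·(g−p) = 3/4·(4,-11) = (3.0000,-8.2500)
o1: d²=122 > ρ²=54 → inactive
o2: d²=16 ≤ ρ²=54; F_rep = 7·(0,4)/16² = (0.0000,0.1094)
o3: d²=377 > ρ²=54 → inactive
F = F_att + ΣF_rep = (3.0000,-8.1406)
Δp = p'−p = (0.3750,-1.0176); α = Δx/Fx = (3/8) / (3) = 1/8
check: Δy/Fy = (-521/512) / (-521/64) = 1/8 ✓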